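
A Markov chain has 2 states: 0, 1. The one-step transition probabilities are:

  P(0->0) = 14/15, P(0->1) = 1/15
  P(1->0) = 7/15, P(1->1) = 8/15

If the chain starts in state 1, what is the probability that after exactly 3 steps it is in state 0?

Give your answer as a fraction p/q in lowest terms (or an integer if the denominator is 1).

Computing P^3 by repeated multiplication:
P^1 =
  0: [14/15, 1/15]
  1: [7/15, 8/15]
P^2 =
  0: [203/225, 22/225]
  1: [154/225, 71/225]
P^3 =
  0: [2996/3375, 379/3375]
  1: [2653/3375, 722/3375]

(P^3)[1 -> 0] = 2653/3375

Answer: 2653/3375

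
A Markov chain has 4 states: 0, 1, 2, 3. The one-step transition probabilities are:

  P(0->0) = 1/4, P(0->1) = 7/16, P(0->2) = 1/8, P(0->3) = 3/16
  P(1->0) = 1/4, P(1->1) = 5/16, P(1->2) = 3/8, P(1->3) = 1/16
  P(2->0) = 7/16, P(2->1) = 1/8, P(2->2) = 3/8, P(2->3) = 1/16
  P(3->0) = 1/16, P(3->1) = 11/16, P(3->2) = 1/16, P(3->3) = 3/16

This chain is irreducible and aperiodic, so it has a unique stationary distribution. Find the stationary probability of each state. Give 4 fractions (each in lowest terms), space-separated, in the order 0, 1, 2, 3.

Answer: 155/554 1313/3878 524/1939 216/1939

Derivation:
The stationary distribution satisfies pi = pi * P, i.e.:
  pi_0 = 1/4*pi_0 + 1/4*pi_1 + 7/16*pi_2 + 1/16*pi_3
  pi_1 = 7/16*pi_0 + 5/16*pi_1 + 1/8*pi_2 + 11/16*pi_3
  pi_2 = 1/8*pi_0 + 3/8*pi_1 + 3/8*pi_2 + 1/16*pi_3
  pi_3 = 3/16*pi_0 + 1/16*pi_1 + 1/16*pi_2 + 3/16*pi_3
with normalization: pi_0 + pi_1 + pi_2 + pi_3 = 1.

Using the first 3 balance equations plus normalization, the linear system A*pi = b is:
  [-3/4, 1/4, 7/16, 1/16] . pi = 0
  [7/16, -11/16, 1/8, 11/16] . pi = 0
  [1/8, 3/8, -5/8, 1/16] . pi = 0
  [1, 1, 1, 1] . pi = 1

Solving yields:
  pi_0 = 155/554
  pi_1 = 1313/3878
  pi_2 = 524/1939
  pi_3 = 216/1939

Verification (pi * P):
  155/554*1/4 + 1313/3878*1/4 + 524/1939*7/16 + 216/1939*1/16 = 155/554 = pi_0  (ok)
  155/554*7/16 + 1313/3878*5/16 + 524/1939*1/8 + 216/1939*11/16 = 1313/3878 = pi_1  (ok)
  155/554*1/8 + 1313/3878*3/8 + 524/1939*3/8 + 216/1939*1/16 = 524/1939 = pi_2  (ok)
  155/554*3/16 + 1313/3878*1/16 + 524/1939*1/16 + 216/1939*3/16 = 216/1939 = pi_3  (ok)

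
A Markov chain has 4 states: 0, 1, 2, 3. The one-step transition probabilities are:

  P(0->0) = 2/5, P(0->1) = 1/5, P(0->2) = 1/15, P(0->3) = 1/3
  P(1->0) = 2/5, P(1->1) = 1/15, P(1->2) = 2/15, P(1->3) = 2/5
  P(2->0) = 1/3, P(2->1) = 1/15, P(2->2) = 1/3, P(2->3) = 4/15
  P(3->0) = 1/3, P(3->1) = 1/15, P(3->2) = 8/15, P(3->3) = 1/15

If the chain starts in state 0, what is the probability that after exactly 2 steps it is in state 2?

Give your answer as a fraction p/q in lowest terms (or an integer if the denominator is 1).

Computing P^2 by repeated multiplication:
P^1 =
  0: [2/5, 1/5, 1/15, 1/3]
  1: [2/5, 1/15, 2/15, 2/5]
  2: [1/3, 1/15, 1/3, 4/15]
  3: [1/3, 1/15, 8/15, 1/15]
P^2 =
  0: [28/75, 3/25, 19/75, 19/75]
  1: [82/225, 3/25, 22/75, 2/9]
  2: [9/25, 1/9, 64/225, 11/45]
  3: [9/25, 1/9, 11/45, 64/225]

(P^2)[0 -> 2] = 19/75

Answer: 19/75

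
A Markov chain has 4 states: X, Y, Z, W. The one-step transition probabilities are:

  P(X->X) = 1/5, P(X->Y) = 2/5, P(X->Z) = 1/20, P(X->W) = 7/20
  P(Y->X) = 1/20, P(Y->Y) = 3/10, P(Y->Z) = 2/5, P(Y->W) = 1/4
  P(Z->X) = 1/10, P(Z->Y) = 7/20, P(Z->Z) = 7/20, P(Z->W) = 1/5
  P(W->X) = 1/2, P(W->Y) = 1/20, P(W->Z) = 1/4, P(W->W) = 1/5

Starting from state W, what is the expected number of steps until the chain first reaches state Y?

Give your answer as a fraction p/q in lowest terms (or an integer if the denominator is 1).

Answer: 2180/489

Derivation:
Let h_i = expected steps to first reach Y from state i.
Boundary: h_Y = 0.
First-step equations for the other states:
  h_X = 1 + 1/5*h_X + 2/5*h_Y + 1/20*h_Z + 7/20*h_W
  h_Z = 1 + 1/10*h_X + 7/20*h_Y + 7/20*h_Z + 1/5*h_W
  h_W = 1 + 1/2*h_X + 1/20*h_Y + 1/4*h_Z + 1/5*h_W

Substituting h_Y = 0 and rearranging gives the linear system (I - Q) h = 1:
  [4/5, -1/20, -7/20] . (h_X, h_Z, h_W) = 1
  [-1/10, 13/20, -1/5] . (h_X, h_Z, h_W) = 1
  [-1/2, -1/4, 4/5] . (h_X, h_Z, h_W) = 1

Solving yields:
  h_X = 1670/489
  h_Z = 560/163
  h_W = 2180/489

Starting state is W, so the expected hitting time is h_W = 2180/489.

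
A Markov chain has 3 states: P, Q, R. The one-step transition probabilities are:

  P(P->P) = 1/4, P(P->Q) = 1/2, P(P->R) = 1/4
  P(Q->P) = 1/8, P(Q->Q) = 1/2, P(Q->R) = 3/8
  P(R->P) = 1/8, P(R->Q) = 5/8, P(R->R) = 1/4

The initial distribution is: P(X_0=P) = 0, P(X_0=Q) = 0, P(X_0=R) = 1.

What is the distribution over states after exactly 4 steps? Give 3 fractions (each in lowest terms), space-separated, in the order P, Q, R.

Propagating the distribution step by step (d_{t+1} = d_t * P):
d_0 = (P=0, Q=0, R=1)
  d_1[P] = 0*1/4 + 0*1/8 + 1*1/8 = 1/8
  d_1[Q] = 0*1/2 + 0*1/2 + 1*5/8 = 5/8
  d_1[R] = 0*1/4 + 0*3/8 + 1*1/4 = 1/4
d_1 = (P=1/8, Q=5/8, R=1/4)
  d_2[P] = 1/8*1/4 + 5/8*1/8 + 1/4*1/8 = 9/64
  d_2[Q] = 1/8*1/2 + 5/8*1/2 + 1/4*5/8 = 17/32
  d_2[R] = 1/8*1/4 + 5/8*3/8 + 1/4*1/4 = 21/64
d_2 = (P=9/64, Q=17/32, R=21/64)
  d_3[P] = 9/64*1/4 + 17/32*1/8 + 21/64*1/8 = 73/512
  d_3[Q] = 9/64*1/2 + 17/32*1/2 + 21/64*5/8 = 277/512
  d_3[R] = 9/64*1/4 + 17/32*3/8 + 21/64*1/4 = 81/256
d_3 = (P=73/512, Q=277/512, R=81/256)
  d_4[P] = 73/512*1/4 + 277/512*1/8 + 81/256*1/8 = 585/4096
  d_4[Q] = 73/512*1/2 + 277/512*1/2 + 81/256*5/8 = 1105/2048
  d_4[R] = 73/512*1/4 + 277/512*3/8 + 81/256*1/4 = 1301/4096
d_4 = (P=585/4096, Q=1105/2048, R=1301/4096)

Answer: 585/4096 1105/2048 1301/4096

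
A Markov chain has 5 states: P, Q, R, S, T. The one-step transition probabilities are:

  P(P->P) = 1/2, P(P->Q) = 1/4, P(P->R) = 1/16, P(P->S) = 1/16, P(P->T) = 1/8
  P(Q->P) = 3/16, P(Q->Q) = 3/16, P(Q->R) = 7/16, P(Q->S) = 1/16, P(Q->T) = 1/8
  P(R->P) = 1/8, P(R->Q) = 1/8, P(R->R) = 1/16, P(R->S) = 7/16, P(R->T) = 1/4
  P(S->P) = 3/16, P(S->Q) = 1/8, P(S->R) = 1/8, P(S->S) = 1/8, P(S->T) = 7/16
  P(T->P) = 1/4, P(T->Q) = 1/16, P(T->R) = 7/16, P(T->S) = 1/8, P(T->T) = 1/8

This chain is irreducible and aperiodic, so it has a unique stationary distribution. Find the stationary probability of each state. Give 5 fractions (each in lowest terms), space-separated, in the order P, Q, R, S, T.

Answer: 3333/12242 956/6121 2533/12242 997/6121 1235/6121

Derivation:
The stationary distribution satisfies pi = pi * P, i.e.:
  pi_P = 1/2*pi_P + 3/16*pi_Q + 1/8*pi_R + 3/16*pi_S + 1/4*pi_T
  pi_Q = 1/4*pi_P + 3/16*pi_Q + 1/8*pi_R + 1/8*pi_S + 1/16*pi_T
  pi_R = 1/16*pi_P + 7/16*pi_Q + 1/16*pi_R + 1/8*pi_S + 7/16*pi_T
  pi_S = 1/16*pi_P + 1/16*pi_Q + 7/16*pi_R + 1/8*pi_S + 1/8*pi_T
  pi_T = 1/8*pi_P + 1/8*pi_Q + 1/4*pi_R + 7/16*pi_S + 1/8*pi_T
with normalization: pi_P + pi_Q + pi_R + pi_S + pi_T = 1.

Using the first 4 balance equations plus normalization, the linear system A*pi = b is:
  [-1/2, 3/16, 1/8, 3/16, 1/4] . pi = 0
  [1/4, -13/16, 1/8, 1/8, 1/16] . pi = 0
  [1/16, 7/16, -15/16, 1/8, 7/16] . pi = 0
  [1/16, 1/16, 7/16, -7/8, 1/8] . pi = 0
  [1, 1, 1, 1, 1] . pi = 1

Solving yields:
  pi_P = 3333/12242
  pi_Q = 956/6121
  pi_R = 2533/12242
  pi_S = 997/6121
  pi_T = 1235/6121

Verification (pi * P):
  3333/12242*1/2 + 956/6121*3/16 + 2533/12242*1/8 + 997/6121*3/16 + 1235/6121*1/4 = 3333/12242 = pi_P  (ok)
  3333/12242*1/4 + 956/6121*3/16 + 2533/12242*1/8 + 997/6121*1/8 + 1235/6121*1/16 = 956/6121 = pi_Q  (ok)
  3333/12242*1/16 + 956/6121*7/16 + 2533/12242*1/16 + 997/6121*1/8 + 1235/6121*7/16 = 2533/12242 = pi_R  (ok)
  3333/12242*1/16 + 956/6121*1/16 + 2533/12242*7/16 + 997/6121*1/8 + 1235/6121*1/8 = 997/6121 = pi_S  (ok)
  3333/12242*1/8 + 956/6121*1/8 + 2533/12242*1/4 + 997/6121*7/16 + 1235/6121*1/8 = 1235/6121 = pi_T  (ok)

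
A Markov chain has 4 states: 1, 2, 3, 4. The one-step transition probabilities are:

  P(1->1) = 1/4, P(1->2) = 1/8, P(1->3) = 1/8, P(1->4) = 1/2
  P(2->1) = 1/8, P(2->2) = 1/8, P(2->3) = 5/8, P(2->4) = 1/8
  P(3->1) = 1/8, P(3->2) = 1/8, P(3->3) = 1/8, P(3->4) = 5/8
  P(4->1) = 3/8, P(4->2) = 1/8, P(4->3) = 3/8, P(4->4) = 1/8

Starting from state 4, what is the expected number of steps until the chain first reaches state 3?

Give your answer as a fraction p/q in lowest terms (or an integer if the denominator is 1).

Let h_i = expected steps to first reach 3 from state i.
Boundary: h_3 = 0.
First-step equations for the other states:
  h_1 = 1 + 1/4*h_1 + 1/8*h_2 + 1/8*h_3 + 1/2*h_4
  h_2 = 1 + 1/8*h_1 + 1/8*h_2 + 5/8*h_3 + 1/8*h_4
  h_4 = 1 + 3/8*h_1 + 1/8*h_2 + 3/8*h_3 + 1/8*h_4

Substituting h_3 = 0 and rearranging gives the linear system (I - Q) h = 1:
  [3/4, -1/8, -1/2] . (h_1, h_2, h_4) = 1
  [-1/8, 7/8, -1/8] . (h_1, h_2, h_4) = 1
  [-3/8, -1/8, 7/8] . (h_1, h_2, h_4) = 1

Solving yields:
  h_1 = 352/95
  h_2 = 40/19
  h_4 = 288/95

Starting state is 4, so the expected hitting time is h_4 = 288/95.

Answer: 288/95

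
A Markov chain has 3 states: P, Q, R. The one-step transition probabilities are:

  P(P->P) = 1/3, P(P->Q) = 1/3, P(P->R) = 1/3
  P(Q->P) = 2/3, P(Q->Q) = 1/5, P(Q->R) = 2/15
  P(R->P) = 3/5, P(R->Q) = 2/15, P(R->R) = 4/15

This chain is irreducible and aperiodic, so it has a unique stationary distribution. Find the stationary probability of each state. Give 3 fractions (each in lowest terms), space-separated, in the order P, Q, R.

The stationary distribution satisfies pi = pi * P, i.e.:
  pi_P = 1/3*pi_P + 2/3*pi_Q + 3/5*pi_R
  pi_Q = 1/3*pi_P + 1/5*pi_Q + 2/15*pi_R
  pi_R = 1/3*pi_P + 2/15*pi_Q + 4/15*pi_R
with normalization: pi_P + pi_Q + pi_R = 1.

Using the first 2 balance equations plus normalization, the linear system A*pi = b is:
  [-2/3, 2/3, 3/5] . pi = 0
  [1/3, -4/5, 2/15] . pi = 0
  [1, 1, 1] . pi = 1

Solving yields:
  pi_P = 128/263
  pi_Q = 65/263
  pi_R = 70/263

Verification (pi * P):
  128/263*1/3 + 65/263*2/3 + 70/263*3/5 = 128/263 = pi_P  (ok)
  128/263*1/3 + 65/263*1/5 + 70/263*2/15 = 65/263 = pi_Q  (ok)
  128/263*1/3 + 65/263*2/15 + 70/263*4/15 = 70/263 = pi_R  (ok)

Answer: 128/263 65/263 70/263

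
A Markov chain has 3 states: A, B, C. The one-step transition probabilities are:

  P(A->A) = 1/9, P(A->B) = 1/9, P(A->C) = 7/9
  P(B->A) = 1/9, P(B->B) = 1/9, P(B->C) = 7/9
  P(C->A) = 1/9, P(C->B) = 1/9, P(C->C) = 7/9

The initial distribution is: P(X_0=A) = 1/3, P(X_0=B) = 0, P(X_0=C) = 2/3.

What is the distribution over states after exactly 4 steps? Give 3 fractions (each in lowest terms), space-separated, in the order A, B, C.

Propagating the distribution step by step (d_{t+1} = d_t * P):
d_0 = (A=1/3, B=0, C=2/3)
  d_1[A] = 1/3*1/9 + 0*1/9 + 2/3*1/9 = 1/9
  d_1[B] = 1/3*1/9 + 0*1/9 + 2/3*1/9 = 1/9
  d_1[C] = 1/3*7/9 + 0*7/9 + 2/3*7/9 = 7/9
d_1 = (A=1/9, B=1/9, C=7/9)
  d_2[A] = 1/9*1/9 + 1/9*1/9 + 7/9*1/9 = 1/9
  d_2[B] = 1/9*1/9 + 1/9*1/9 + 7/9*1/9 = 1/9
  d_2[C] = 1/9*7/9 + 1/9*7/9 + 7/9*7/9 = 7/9
d_2 = (A=1/9, B=1/9, C=7/9)
  d_3[A] = 1/9*1/9 + 1/9*1/9 + 7/9*1/9 = 1/9
  d_3[B] = 1/9*1/9 + 1/9*1/9 + 7/9*1/9 = 1/9
  d_3[C] = 1/9*7/9 + 1/9*7/9 + 7/9*7/9 = 7/9
d_3 = (A=1/9, B=1/9, C=7/9)
  d_4[A] = 1/9*1/9 + 1/9*1/9 + 7/9*1/9 = 1/9
  d_4[B] = 1/9*1/9 + 1/9*1/9 + 7/9*1/9 = 1/9
  d_4[C] = 1/9*7/9 + 1/9*7/9 + 7/9*7/9 = 7/9
d_4 = (A=1/9, B=1/9, C=7/9)

Answer: 1/9 1/9 7/9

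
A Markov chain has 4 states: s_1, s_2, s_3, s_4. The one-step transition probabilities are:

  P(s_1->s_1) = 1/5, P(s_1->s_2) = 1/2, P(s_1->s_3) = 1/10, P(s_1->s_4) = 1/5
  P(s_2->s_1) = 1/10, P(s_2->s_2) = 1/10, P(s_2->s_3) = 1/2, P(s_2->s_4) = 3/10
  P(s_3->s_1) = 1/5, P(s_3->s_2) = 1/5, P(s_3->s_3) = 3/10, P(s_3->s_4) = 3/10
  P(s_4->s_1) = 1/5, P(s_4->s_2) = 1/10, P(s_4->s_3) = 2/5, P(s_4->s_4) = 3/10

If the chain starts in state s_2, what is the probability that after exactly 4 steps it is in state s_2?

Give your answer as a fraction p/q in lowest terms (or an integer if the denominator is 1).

Computing P^4 by repeated multiplication:
P^1 =
  s_1: [1/5, 1/2, 1/10, 1/5]
  s_2: [1/10, 1/10, 1/2, 3/10]
  s_3: [1/5, 1/5, 3/10, 3/10]
  s_4: [1/5, 1/10, 2/5, 3/10]
P^2 =
  s_1: [3/20, 19/100, 19/50, 7/25]
  s_2: [19/100, 19/100, 33/100, 29/100]
  s_3: [9/50, 21/100, 33/100, 7/25]
  s_4: [19/100, 11/50, 31/100, 7/25]
P^3 =
  s_1: [181/1000, 99/500, 42/125, 57/200]
  s_2: [181/1000, 209/1000, 329/1000, 281/1000]
  s_3: [179/1000, 41/200, 167/500, 141/500]
  s_4: [89/500, 207/1000, 167/500, 281/1000]
P^4 =
  s_1: [901/5000, 103/500, 3319/10000, 2819/10000]
  s_2: [1791/10000, 2053/10000, 3337/10000, 2819/10000]
  s_3: [359/2000, 41/200, 1667/5000, 2821/10000]
  s_4: [1793/10000, 1023/5000, 3339/10000, 1411/5000]

(P^4)[s_2 -> s_2] = 2053/10000

Answer: 2053/10000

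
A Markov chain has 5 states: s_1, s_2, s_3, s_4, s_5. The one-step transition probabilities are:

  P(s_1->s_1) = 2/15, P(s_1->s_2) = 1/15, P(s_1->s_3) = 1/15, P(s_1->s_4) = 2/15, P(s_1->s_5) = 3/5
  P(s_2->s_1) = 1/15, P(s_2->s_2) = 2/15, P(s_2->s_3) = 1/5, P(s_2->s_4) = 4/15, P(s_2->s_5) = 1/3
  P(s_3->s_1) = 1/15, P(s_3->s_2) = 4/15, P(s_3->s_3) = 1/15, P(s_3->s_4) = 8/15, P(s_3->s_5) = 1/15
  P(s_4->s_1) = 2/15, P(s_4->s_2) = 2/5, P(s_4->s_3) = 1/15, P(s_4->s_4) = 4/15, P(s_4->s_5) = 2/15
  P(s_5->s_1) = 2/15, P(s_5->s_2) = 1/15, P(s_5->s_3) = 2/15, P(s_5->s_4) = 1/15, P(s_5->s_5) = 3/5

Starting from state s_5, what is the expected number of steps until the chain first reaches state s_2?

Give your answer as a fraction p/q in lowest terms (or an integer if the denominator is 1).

Let h_i = expected steps to first reach s_2 from state i.
Boundary: h_s_2 = 0.
First-step equations for the other states:
  h_s_1 = 1 + 2/15*h_s_1 + 1/15*h_s_2 + 1/15*h_s_3 + 2/15*h_s_4 + 3/5*h_s_5
  h_s_3 = 1 + 1/15*h_s_1 + 4/15*h_s_2 + 1/15*h_s_3 + 8/15*h_s_4 + 1/15*h_s_5
  h_s_4 = 1 + 2/15*h_s_1 + 2/5*h_s_2 + 1/15*h_s_3 + 4/15*h_s_4 + 2/15*h_s_5
  h_s_5 = 1 + 2/15*h_s_1 + 1/15*h_s_2 + 2/15*h_s_3 + 1/15*h_s_4 + 3/5*h_s_5

Substituting h_s_2 = 0 and rearranging gives the linear system (I - Q) h = 1:
  [13/15, -1/15, -2/15, -3/5] . (h_s_1, h_s_3, h_s_4, h_s_5) = 1
  [-1/15, 14/15, -8/15, -1/15] . (h_s_1, h_s_3, h_s_4, h_s_5) = 1
  [-2/15, -1/15, 11/15, -2/15] . (h_s_1, h_s_3, h_s_4, h_s_5) = 1
  [-2/15, -2/15, -1/15, 2/5] . (h_s_1, h_s_3, h_s_4, h_s_5) = 1

Solving yields:
  h_s_1 = 22245/3127
  h_s_3 = 14340/3127
  h_s_4 = 13665/3127
  h_s_5 = 22290/3127

Starting state is s_5, so the expected hitting time is h_s_5 = 22290/3127.

Answer: 22290/3127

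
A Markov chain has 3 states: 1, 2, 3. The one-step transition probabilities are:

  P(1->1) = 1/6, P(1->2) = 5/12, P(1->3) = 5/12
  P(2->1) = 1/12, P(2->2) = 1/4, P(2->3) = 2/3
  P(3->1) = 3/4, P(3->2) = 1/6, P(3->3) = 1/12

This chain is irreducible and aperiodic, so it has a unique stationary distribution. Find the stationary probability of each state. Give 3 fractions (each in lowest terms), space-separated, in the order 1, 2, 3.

Answer: 83/233 65/233 85/233

Derivation:
The stationary distribution satisfies pi = pi * P, i.e.:
  pi_1 = 1/6*pi_1 + 1/12*pi_2 + 3/4*pi_3
  pi_2 = 5/12*pi_1 + 1/4*pi_2 + 1/6*pi_3
  pi_3 = 5/12*pi_1 + 2/3*pi_2 + 1/12*pi_3
with normalization: pi_1 + pi_2 + pi_3 = 1.

Using the first 2 balance equations plus normalization, the linear system A*pi = b is:
  [-5/6, 1/12, 3/4] . pi = 0
  [5/12, -3/4, 1/6] . pi = 0
  [1, 1, 1] . pi = 1

Solving yields:
  pi_1 = 83/233
  pi_2 = 65/233
  pi_3 = 85/233

Verification (pi * P):
  83/233*1/6 + 65/233*1/12 + 85/233*3/4 = 83/233 = pi_1  (ok)
  83/233*5/12 + 65/233*1/4 + 85/233*1/6 = 65/233 = pi_2  (ok)
  83/233*5/12 + 65/233*2/3 + 85/233*1/12 = 85/233 = pi_3  (ok)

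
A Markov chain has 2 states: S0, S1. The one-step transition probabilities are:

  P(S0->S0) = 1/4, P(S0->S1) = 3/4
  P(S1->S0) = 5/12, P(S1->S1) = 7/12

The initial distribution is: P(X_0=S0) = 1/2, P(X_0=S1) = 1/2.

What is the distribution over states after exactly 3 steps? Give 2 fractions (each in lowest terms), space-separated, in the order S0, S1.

Answer: 77/216 139/216

Derivation:
Propagating the distribution step by step (d_{t+1} = d_t * P):
d_0 = (S0=1/2, S1=1/2)
  d_1[S0] = 1/2*1/4 + 1/2*5/12 = 1/3
  d_1[S1] = 1/2*3/4 + 1/2*7/12 = 2/3
d_1 = (S0=1/3, S1=2/3)
  d_2[S0] = 1/3*1/4 + 2/3*5/12 = 13/36
  d_2[S1] = 1/3*3/4 + 2/3*7/12 = 23/36
d_2 = (S0=13/36, S1=23/36)
  d_3[S0] = 13/36*1/4 + 23/36*5/12 = 77/216
  d_3[S1] = 13/36*3/4 + 23/36*7/12 = 139/216
d_3 = (S0=77/216, S1=139/216)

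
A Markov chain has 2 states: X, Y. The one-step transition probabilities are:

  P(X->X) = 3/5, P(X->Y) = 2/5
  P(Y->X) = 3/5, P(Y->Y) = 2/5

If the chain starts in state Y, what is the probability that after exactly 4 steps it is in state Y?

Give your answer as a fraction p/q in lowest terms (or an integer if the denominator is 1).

Computing P^4 by repeated multiplication:
P^1 =
  X: [3/5, 2/5]
  Y: [3/5, 2/5]
P^2 =
  X: [3/5, 2/5]
  Y: [3/5, 2/5]
P^3 =
  X: [3/5, 2/5]
  Y: [3/5, 2/5]
P^4 =
  X: [3/5, 2/5]
  Y: [3/5, 2/5]

(P^4)[Y -> Y] = 2/5

Answer: 2/5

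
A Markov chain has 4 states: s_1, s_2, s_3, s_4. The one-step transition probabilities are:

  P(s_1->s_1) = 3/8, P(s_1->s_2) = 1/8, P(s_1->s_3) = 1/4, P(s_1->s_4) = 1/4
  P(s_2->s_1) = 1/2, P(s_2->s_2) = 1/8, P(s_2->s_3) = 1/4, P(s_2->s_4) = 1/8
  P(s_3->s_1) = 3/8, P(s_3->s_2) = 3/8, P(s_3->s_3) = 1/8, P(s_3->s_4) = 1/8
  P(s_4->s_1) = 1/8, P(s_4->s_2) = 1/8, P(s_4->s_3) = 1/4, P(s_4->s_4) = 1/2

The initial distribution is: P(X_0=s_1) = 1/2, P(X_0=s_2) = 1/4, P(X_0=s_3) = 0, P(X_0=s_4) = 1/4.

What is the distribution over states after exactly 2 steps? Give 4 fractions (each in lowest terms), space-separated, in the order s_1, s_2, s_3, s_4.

Propagating the distribution step by step (d_{t+1} = d_t * P):
d_0 = (s_1=1/2, s_2=1/4, s_3=0, s_4=1/4)
  d_1[s_1] = 1/2*3/8 + 1/4*1/2 + 0*3/8 + 1/4*1/8 = 11/32
  d_1[s_2] = 1/2*1/8 + 1/4*1/8 + 0*3/8 + 1/4*1/8 = 1/8
  d_1[s_3] = 1/2*1/4 + 1/4*1/4 + 0*1/8 + 1/4*1/4 = 1/4
  d_1[s_4] = 1/2*1/4 + 1/4*1/8 + 0*1/8 + 1/4*1/2 = 9/32
d_1 = (s_1=11/32, s_2=1/8, s_3=1/4, s_4=9/32)
  d_2[s_1] = 11/32*3/8 + 1/8*1/2 + 1/4*3/8 + 9/32*1/8 = 41/128
  d_2[s_2] = 11/32*1/8 + 1/8*1/8 + 1/4*3/8 + 9/32*1/8 = 3/16
  d_2[s_3] = 11/32*1/4 + 1/8*1/4 + 1/4*1/8 + 9/32*1/4 = 7/32
  d_2[s_4] = 11/32*1/4 + 1/8*1/8 + 1/4*1/8 + 9/32*1/2 = 35/128
d_2 = (s_1=41/128, s_2=3/16, s_3=7/32, s_4=35/128)

Answer: 41/128 3/16 7/32 35/128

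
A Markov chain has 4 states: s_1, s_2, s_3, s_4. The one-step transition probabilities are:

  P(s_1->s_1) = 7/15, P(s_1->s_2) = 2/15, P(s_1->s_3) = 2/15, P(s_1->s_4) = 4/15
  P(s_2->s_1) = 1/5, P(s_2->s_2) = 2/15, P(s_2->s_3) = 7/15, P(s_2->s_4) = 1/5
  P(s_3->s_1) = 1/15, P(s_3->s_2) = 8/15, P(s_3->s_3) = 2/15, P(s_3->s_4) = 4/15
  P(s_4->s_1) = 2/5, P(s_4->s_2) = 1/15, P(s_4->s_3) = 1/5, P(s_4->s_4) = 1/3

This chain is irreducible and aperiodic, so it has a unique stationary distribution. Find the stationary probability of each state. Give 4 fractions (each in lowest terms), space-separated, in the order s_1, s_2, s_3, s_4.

The stationary distribution satisfies pi = pi * P, i.e.:
  pi_s_1 = 7/15*pi_s_1 + 1/5*pi_s_2 + 1/15*pi_s_3 + 2/5*pi_s_4
  pi_s_2 = 2/15*pi_s_1 + 2/15*pi_s_2 + 8/15*pi_s_3 + 1/15*pi_s_4
  pi_s_3 = 2/15*pi_s_1 + 7/15*pi_s_2 + 2/15*pi_s_3 + 1/5*pi_s_4
  pi_s_4 = 4/15*pi_s_1 + 1/5*pi_s_2 + 4/15*pi_s_3 + 1/3*pi_s_4
with normalization: pi_s_1 + pi_s_2 + pi_s_3 + pi_s_4 = 1.

Using the first 3 balance equations plus normalization, the linear system A*pi = b is:
  [-8/15, 1/5, 1/15, 2/5] . pi = 0
  [2/15, -13/15, 8/15, 1/15] . pi = 0
  [2/15, 7/15, -13/15, 1/5] . pi = 0
  [1, 1, 1, 1] . pi = 1

Solving yields:
  pi_s_1 = 835/2721
  pi_s_2 = 184/907
  pi_s_3 = 596/2721
  pi_s_4 = 246/907

Verification (pi * P):
  835/2721*7/15 + 184/907*1/5 + 596/2721*1/15 + 246/907*2/5 = 835/2721 = pi_s_1  (ok)
  835/2721*2/15 + 184/907*2/15 + 596/2721*8/15 + 246/907*1/15 = 184/907 = pi_s_2  (ok)
  835/2721*2/15 + 184/907*7/15 + 596/2721*2/15 + 246/907*1/5 = 596/2721 = pi_s_3  (ok)
  835/2721*4/15 + 184/907*1/5 + 596/2721*4/15 + 246/907*1/3 = 246/907 = pi_s_4  (ok)

Answer: 835/2721 184/907 596/2721 246/907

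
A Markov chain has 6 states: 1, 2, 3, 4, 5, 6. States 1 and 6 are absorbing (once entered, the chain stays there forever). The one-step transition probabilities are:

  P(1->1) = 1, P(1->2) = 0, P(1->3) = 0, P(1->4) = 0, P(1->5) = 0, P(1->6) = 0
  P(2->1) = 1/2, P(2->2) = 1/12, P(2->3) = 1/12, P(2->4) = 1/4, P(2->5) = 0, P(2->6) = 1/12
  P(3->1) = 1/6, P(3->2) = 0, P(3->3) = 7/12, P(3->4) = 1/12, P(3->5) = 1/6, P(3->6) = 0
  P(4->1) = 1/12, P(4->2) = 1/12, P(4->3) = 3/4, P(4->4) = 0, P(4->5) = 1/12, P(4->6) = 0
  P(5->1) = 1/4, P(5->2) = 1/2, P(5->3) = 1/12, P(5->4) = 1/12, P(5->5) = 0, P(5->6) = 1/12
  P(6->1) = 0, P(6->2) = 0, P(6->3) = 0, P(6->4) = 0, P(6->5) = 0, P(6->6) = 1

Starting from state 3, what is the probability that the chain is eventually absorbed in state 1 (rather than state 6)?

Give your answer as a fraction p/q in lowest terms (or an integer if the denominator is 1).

Answer: 5019/5452

Derivation:
Let a_i = P(absorbed in 1 | start in state i).
Boundary conditions: a_1 = 1, a_6 = 0.
For each transient state i, a_i = sum_j P(i->j) * a_j:
  a_2 = 1/2*a_1 + 1/12*a_2 + 1/12*a_3 + 1/4*a_4 + 0*a_5 + 1/12*a_6
  a_3 = 1/6*a_1 + 0*a_2 + 7/12*a_3 + 1/12*a_4 + 1/6*a_5 + 0*a_6
  a_4 = 1/12*a_1 + 1/12*a_2 + 3/4*a_3 + 0*a_4 + 1/12*a_5 + 0*a_6
  a_5 = 1/4*a_1 + 1/2*a_2 + 1/12*a_3 + 1/12*a_4 + 0*a_5 + 1/12*a_6

Substituting a_1 = 1 and a_6 = 0, rearrange to (I - Q) a = r where r[i] = P(i -> 1):
  [11/12, -1/12, -1/4, 0] . (a_2, a_3, a_4, a_5) = 1/2
  [0, 5/12, -1/12, -1/6] . (a_2, a_3, a_4, a_5) = 1/6
  [-1/12, -3/4, 1, -1/12] . (a_2, a_3, a_4, a_5) = 1/12
  [-1/2, -1/12, -1/12, 1] . (a_2, a_3, a_4, a_5) = 1/4

Solving yields:
  a_2 = 51/58
  a_3 = 5019/5452
  a_4 = 5001/5452
  a_5 = 4595/5452

Starting state is 3, so the absorption probability is a_3 = 5019/5452.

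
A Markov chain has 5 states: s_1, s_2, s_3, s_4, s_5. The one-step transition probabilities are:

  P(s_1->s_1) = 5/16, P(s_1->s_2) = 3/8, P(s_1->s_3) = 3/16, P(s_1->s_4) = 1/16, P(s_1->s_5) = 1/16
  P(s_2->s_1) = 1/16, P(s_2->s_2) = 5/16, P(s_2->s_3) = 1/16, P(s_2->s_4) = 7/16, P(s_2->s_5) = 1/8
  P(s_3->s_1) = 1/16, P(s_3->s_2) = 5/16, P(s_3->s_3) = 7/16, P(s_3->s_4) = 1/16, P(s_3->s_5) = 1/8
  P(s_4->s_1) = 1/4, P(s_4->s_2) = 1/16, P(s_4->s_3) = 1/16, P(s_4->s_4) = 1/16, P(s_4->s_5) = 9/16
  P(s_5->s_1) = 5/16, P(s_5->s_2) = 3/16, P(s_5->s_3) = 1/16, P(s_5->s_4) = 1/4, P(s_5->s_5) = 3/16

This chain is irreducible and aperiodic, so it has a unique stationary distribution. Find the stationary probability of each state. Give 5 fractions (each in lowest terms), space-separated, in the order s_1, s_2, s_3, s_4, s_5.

Answer: 4881/24083 12033/48166 6769/48166 4715/24083 5086/24083

Derivation:
The stationary distribution satisfies pi = pi * P, i.e.:
  pi_s_1 = 5/16*pi_s_1 + 1/16*pi_s_2 + 1/16*pi_s_3 + 1/4*pi_s_4 + 5/16*pi_s_5
  pi_s_2 = 3/8*pi_s_1 + 5/16*pi_s_2 + 5/16*pi_s_3 + 1/16*pi_s_4 + 3/16*pi_s_5
  pi_s_3 = 3/16*pi_s_1 + 1/16*pi_s_2 + 7/16*pi_s_3 + 1/16*pi_s_4 + 1/16*pi_s_5
  pi_s_4 = 1/16*pi_s_1 + 7/16*pi_s_2 + 1/16*pi_s_3 + 1/16*pi_s_4 + 1/4*pi_s_5
  pi_s_5 = 1/16*pi_s_1 + 1/8*pi_s_2 + 1/8*pi_s_3 + 9/16*pi_s_4 + 3/16*pi_s_5
with normalization: pi_s_1 + pi_s_2 + pi_s_3 + pi_s_4 + pi_s_5 = 1.

Using the first 4 balance equations plus normalization, the linear system A*pi = b is:
  [-11/16, 1/16, 1/16, 1/4, 5/16] . pi = 0
  [3/8, -11/16, 5/16, 1/16, 3/16] . pi = 0
  [3/16, 1/16, -9/16, 1/16, 1/16] . pi = 0
  [1/16, 7/16, 1/16, -15/16, 1/4] . pi = 0
  [1, 1, 1, 1, 1] . pi = 1

Solving yields:
  pi_s_1 = 4881/24083
  pi_s_2 = 12033/48166
  pi_s_3 = 6769/48166
  pi_s_4 = 4715/24083
  pi_s_5 = 5086/24083

Verification (pi * P):
  4881/24083*5/16 + 12033/48166*1/16 + 6769/48166*1/16 + 4715/24083*1/4 + 5086/24083*5/16 = 4881/24083 = pi_s_1  (ok)
  4881/24083*3/8 + 12033/48166*5/16 + 6769/48166*5/16 + 4715/24083*1/16 + 5086/24083*3/16 = 12033/48166 = pi_s_2  (ok)
  4881/24083*3/16 + 12033/48166*1/16 + 6769/48166*7/16 + 4715/24083*1/16 + 5086/24083*1/16 = 6769/48166 = pi_s_3  (ok)
  4881/24083*1/16 + 12033/48166*7/16 + 6769/48166*1/16 + 4715/24083*1/16 + 5086/24083*1/4 = 4715/24083 = pi_s_4  (ok)
  4881/24083*1/16 + 12033/48166*1/8 + 6769/48166*1/8 + 4715/24083*9/16 + 5086/24083*3/16 = 5086/24083 = pi_s_5  (ok)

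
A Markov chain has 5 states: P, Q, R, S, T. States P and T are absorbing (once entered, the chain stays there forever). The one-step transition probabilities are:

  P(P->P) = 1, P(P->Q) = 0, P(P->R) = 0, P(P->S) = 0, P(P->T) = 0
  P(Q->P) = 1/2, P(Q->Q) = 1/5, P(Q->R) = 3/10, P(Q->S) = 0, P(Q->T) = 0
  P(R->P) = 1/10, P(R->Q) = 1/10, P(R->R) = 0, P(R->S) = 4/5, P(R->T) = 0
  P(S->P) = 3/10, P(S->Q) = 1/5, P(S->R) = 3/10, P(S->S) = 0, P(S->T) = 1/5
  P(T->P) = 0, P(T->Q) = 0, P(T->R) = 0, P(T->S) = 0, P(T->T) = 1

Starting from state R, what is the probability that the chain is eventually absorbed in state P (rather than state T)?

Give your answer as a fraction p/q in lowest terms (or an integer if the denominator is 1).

Answer: 201/265

Derivation:
Let a_i = P(absorbed in P | start in state i).
Boundary conditions: a_P = 1, a_T = 0.
For each transient state i, a_i = sum_j P(i->j) * a_j:
  a_Q = 1/2*a_P + 1/5*a_Q + 3/10*a_R + 0*a_S + 0*a_T
  a_R = 1/10*a_P + 1/10*a_Q + 0*a_R + 4/5*a_S + 0*a_T
  a_S = 3/10*a_P + 1/5*a_Q + 3/10*a_R + 0*a_S + 1/5*a_T

Substituting a_P = 1 and a_T = 0, rearrange to (I - Q) a = r where r[i] = P(i -> P):
  [4/5, -3/10, 0] . (a_Q, a_R, a_S) = 1/2
  [-1/10, 1, -4/5] . (a_Q, a_R, a_S) = 1/10
  [-1/5, -3/10, 1] . (a_Q, a_R, a_S) = 3/10

Solving yields:
  a_Q = 241/265
  a_R = 201/265
  a_S = 188/265

Starting state is R, so the absorption probability is a_R = 201/265.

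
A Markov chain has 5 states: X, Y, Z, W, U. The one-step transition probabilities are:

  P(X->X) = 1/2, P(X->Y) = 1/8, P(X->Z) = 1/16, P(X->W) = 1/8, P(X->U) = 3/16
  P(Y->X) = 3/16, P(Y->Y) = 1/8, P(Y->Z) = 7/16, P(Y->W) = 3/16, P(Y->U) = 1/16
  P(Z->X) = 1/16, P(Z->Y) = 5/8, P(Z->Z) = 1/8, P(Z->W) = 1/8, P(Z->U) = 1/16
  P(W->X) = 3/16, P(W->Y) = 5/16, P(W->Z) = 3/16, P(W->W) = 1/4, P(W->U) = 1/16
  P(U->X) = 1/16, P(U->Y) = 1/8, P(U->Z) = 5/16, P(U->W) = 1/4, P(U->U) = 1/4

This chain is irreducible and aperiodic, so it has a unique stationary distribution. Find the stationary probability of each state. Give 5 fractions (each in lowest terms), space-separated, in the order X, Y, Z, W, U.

Answer: 9157/43345 2364/8669 9911/43345 7714/43345 4743/43345

Derivation:
The stationary distribution satisfies pi = pi * P, i.e.:
  pi_X = 1/2*pi_X + 3/16*pi_Y + 1/16*pi_Z + 3/16*pi_W + 1/16*pi_U
  pi_Y = 1/8*pi_X + 1/8*pi_Y + 5/8*pi_Z + 5/16*pi_W + 1/8*pi_U
  pi_Z = 1/16*pi_X + 7/16*pi_Y + 1/8*pi_Z + 3/16*pi_W + 5/16*pi_U
  pi_W = 1/8*pi_X + 3/16*pi_Y + 1/8*pi_Z + 1/4*pi_W + 1/4*pi_U
  pi_U = 3/16*pi_X + 1/16*pi_Y + 1/16*pi_Z + 1/16*pi_W + 1/4*pi_U
with normalization: pi_X + pi_Y + pi_Z + pi_W + pi_U = 1.

Using the first 4 balance equations plus normalization, the linear system A*pi = b is:
  [-1/2, 3/16, 1/16, 3/16, 1/16] . pi = 0
  [1/8, -7/8, 5/8, 5/16, 1/8] . pi = 0
  [1/16, 7/16, -7/8, 3/16, 5/16] . pi = 0
  [1/8, 3/16, 1/8, -3/4, 1/4] . pi = 0
  [1, 1, 1, 1, 1] . pi = 1

Solving yields:
  pi_X = 9157/43345
  pi_Y = 2364/8669
  pi_Z = 9911/43345
  pi_W = 7714/43345
  pi_U = 4743/43345

Verification (pi * P):
  9157/43345*1/2 + 2364/8669*3/16 + 9911/43345*1/16 + 7714/43345*3/16 + 4743/43345*1/16 = 9157/43345 = pi_X  (ok)
  9157/43345*1/8 + 2364/8669*1/8 + 9911/43345*5/8 + 7714/43345*5/16 + 4743/43345*1/8 = 2364/8669 = pi_Y  (ok)
  9157/43345*1/16 + 2364/8669*7/16 + 9911/43345*1/8 + 7714/43345*3/16 + 4743/43345*5/16 = 9911/43345 = pi_Z  (ok)
  9157/43345*1/8 + 2364/8669*3/16 + 9911/43345*1/8 + 7714/43345*1/4 + 4743/43345*1/4 = 7714/43345 = pi_W  (ok)
  9157/43345*3/16 + 2364/8669*1/16 + 9911/43345*1/16 + 7714/43345*1/16 + 4743/43345*1/4 = 4743/43345 = pi_U  (ok)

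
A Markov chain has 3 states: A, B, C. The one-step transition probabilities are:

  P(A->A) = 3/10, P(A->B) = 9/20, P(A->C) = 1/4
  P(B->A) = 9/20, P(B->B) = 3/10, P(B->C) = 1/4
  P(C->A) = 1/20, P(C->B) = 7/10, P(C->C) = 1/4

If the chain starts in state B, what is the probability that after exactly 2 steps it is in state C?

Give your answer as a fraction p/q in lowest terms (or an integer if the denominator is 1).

Answer: 1/4

Derivation:
Computing P^2 by repeated multiplication:
P^1 =
  A: [3/10, 9/20, 1/4]
  B: [9/20, 3/10, 1/4]
  C: [1/20, 7/10, 1/4]
P^2 =
  A: [61/200, 89/200, 1/4]
  B: [113/400, 187/400, 1/4]
  C: [137/400, 163/400, 1/4]

(P^2)[B -> C] = 1/4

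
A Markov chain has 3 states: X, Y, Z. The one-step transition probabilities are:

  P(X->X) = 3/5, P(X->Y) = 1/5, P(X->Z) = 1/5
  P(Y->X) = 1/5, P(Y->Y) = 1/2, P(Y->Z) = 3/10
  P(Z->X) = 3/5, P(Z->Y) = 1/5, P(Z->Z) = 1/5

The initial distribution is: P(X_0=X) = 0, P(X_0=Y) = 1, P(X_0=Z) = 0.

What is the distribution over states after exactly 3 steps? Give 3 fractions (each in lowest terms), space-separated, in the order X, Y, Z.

Answer: 23/50 61/200 47/200

Derivation:
Propagating the distribution step by step (d_{t+1} = d_t * P):
d_0 = (X=0, Y=1, Z=0)
  d_1[X] = 0*3/5 + 1*1/5 + 0*3/5 = 1/5
  d_1[Y] = 0*1/5 + 1*1/2 + 0*1/5 = 1/2
  d_1[Z] = 0*1/5 + 1*3/10 + 0*1/5 = 3/10
d_1 = (X=1/5, Y=1/2, Z=3/10)
  d_2[X] = 1/5*3/5 + 1/2*1/5 + 3/10*3/5 = 2/5
  d_2[Y] = 1/5*1/5 + 1/2*1/2 + 3/10*1/5 = 7/20
  d_2[Z] = 1/5*1/5 + 1/2*3/10 + 3/10*1/5 = 1/4
d_2 = (X=2/5, Y=7/20, Z=1/4)
  d_3[X] = 2/5*3/5 + 7/20*1/5 + 1/4*3/5 = 23/50
  d_3[Y] = 2/5*1/5 + 7/20*1/2 + 1/4*1/5 = 61/200
  d_3[Z] = 2/5*1/5 + 7/20*3/10 + 1/4*1/5 = 47/200
d_3 = (X=23/50, Y=61/200, Z=47/200)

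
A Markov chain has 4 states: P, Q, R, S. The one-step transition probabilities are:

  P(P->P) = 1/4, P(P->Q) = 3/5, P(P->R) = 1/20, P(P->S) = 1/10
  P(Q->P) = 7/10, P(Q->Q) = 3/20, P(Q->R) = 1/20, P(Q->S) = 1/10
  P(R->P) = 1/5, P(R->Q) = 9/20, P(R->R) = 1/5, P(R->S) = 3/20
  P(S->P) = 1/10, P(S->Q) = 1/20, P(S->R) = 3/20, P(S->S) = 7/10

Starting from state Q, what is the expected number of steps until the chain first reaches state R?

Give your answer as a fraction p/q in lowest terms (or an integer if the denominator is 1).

Let h_i = expected steps to first reach R from state i.
Boundary: h_R = 0.
First-step equations for the other states:
  h_P = 1 + 1/4*h_P + 3/5*h_Q + 1/20*h_R + 1/10*h_S
  h_Q = 1 + 7/10*h_P + 3/20*h_Q + 1/20*h_R + 1/10*h_S
  h_S = 1 + 1/10*h_P + 1/20*h_Q + 3/20*h_R + 7/10*h_S

Substituting h_R = 0 and rearranging gives the linear system (I - Q) h = 1:
  [3/4, -3/5, -1/10] . (h_P, h_Q, h_S) = 1
  [-7/10, 17/20, -1/10] . (h_P, h_Q, h_S) = 1
  [-1/10, -1/20, 3/10] . (h_P, h_Q, h_S) = 1

Solving yields:
  h_P = 40/3
  h_Q = 40/3
  h_S = 10

Starting state is Q, so the expected hitting time is h_Q = 40/3.

Answer: 40/3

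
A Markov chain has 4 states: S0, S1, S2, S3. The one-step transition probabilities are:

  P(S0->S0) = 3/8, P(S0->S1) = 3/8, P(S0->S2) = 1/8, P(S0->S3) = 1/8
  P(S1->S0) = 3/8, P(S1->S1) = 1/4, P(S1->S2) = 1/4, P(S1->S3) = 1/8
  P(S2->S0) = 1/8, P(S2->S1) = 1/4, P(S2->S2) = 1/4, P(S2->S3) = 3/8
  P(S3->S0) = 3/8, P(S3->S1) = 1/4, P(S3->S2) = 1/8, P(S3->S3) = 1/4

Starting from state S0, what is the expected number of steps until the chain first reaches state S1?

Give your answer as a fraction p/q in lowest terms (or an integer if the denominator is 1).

Answer: 392/131

Derivation:
Let h_i = expected steps to first reach S1 from state i.
Boundary: h_S1 = 0.
First-step equations for the other states:
  h_S0 = 1 + 3/8*h_S0 + 3/8*h_S1 + 1/8*h_S2 + 1/8*h_S3
  h_S2 = 1 + 1/8*h_S0 + 1/4*h_S1 + 1/4*h_S2 + 3/8*h_S3
  h_S3 = 1 + 3/8*h_S0 + 1/4*h_S1 + 1/8*h_S2 + 1/4*h_S3

Substituting h_S1 = 0 and rearranging gives the linear system (I - Q) h = 1:
  [5/8, -1/8, -1/8] . (h_S0, h_S2, h_S3) = 1
  [-1/8, 3/4, -3/8] . (h_S0, h_S2, h_S3) = 1
  [-3/8, -1/8, 3/4] . (h_S0, h_S2, h_S3) = 1

Solving yields:
  h_S0 = 392/131
  h_S2 = 464/131
  h_S3 = 448/131

Starting state is S0, so the expected hitting time is h_S0 = 392/131.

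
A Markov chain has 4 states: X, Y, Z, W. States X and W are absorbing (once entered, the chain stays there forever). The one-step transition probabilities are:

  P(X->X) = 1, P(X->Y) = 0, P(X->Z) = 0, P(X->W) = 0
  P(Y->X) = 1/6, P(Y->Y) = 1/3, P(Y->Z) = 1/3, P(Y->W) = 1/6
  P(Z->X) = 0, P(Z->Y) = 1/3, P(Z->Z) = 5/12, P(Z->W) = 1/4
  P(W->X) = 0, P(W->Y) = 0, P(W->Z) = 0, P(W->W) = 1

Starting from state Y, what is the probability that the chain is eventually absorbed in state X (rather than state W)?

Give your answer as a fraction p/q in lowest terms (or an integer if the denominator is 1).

Let a_i = P(absorbed in X | start in state i).
Boundary conditions: a_X = 1, a_W = 0.
For each transient state i, a_i = sum_j P(i->j) * a_j:
  a_Y = 1/6*a_X + 1/3*a_Y + 1/3*a_Z + 1/6*a_W
  a_Z = 0*a_X + 1/3*a_Y + 5/12*a_Z + 1/4*a_W

Substituting a_X = 1 and a_W = 0, rearrange to (I - Q) a = r where r[i] = P(i -> X):
  [2/3, -1/3] . (a_Y, a_Z) = 1/6
  [-1/3, 7/12] . (a_Y, a_Z) = 0

Solving yields:
  a_Y = 7/20
  a_Z = 1/5

Starting state is Y, so the absorption probability is a_Y = 7/20.

Answer: 7/20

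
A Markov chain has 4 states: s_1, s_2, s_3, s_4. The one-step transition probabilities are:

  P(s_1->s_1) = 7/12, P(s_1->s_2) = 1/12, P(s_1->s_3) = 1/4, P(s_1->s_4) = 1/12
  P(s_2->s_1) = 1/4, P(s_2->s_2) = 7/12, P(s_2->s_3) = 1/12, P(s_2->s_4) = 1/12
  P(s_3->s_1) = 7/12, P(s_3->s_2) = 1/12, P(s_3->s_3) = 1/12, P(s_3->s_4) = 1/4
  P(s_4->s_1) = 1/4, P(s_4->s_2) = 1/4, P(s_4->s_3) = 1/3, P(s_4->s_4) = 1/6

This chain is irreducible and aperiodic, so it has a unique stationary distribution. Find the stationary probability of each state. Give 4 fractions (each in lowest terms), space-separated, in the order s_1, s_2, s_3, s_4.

The stationary distribution satisfies pi = pi * P, i.e.:
  pi_s_1 = 7/12*pi_s_1 + 1/4*pi_s_2 + 7/12*pi_s_3 + 1/4*pi_s_4
  pi_s_2 = 1/12*pi_s_1 + 7/12*pi_s_2 + 1/12*pi_s_3 + 1/4*pi_s_4
  pi_s_3 = 1/4*pi_s_1 + 1/12*pi_s_2 + 1/12*pi_s_3 + 1/3*pi_s_4
  pi_s_4 = 1/12*pi_s_1 + 1/12*pi_s_2 + 1/4*pi_s_3 + 1/6*pi_s_4
with normalization: pi_s_1 + pi_s_2 + pi_s_3 + pi_s_4 = 1.

Using the first 3 balance equations plus normalization, the linear system A*pi = b is:
  [-5/12, 1/4, 7/12, 1/4] . pi = 0
  [1/12, -5/12, 1/12, 1/4] . pi = 0
  [1/4, 1/12, -11/12, 1/3] . pi = 0
  [1, 1, 1, 1] . pi = 1

Solving yields:
  pi_s_1 = 217/460
  pi_s_2 = 24/115
  pi_s_3 = 89/460
  pi_s_4 = 29/230

Verification (pi * P):
  217/460*7/12 + 24/115*1/4 + 89/460*7/12 + 29/230*1/4 = 217/460 = pi_s_1  (ok)
  217/460*1/12 + 24/115*7/12 + 89/460*1/12 + 29/230*1/4 = 24/115 = pi_s_2  (ok)
  217/460*1/4 + 24/115*1/12 + 89/460*1/12 + 29/230*1/3 = 89/460 = pi_s_3  (ok)
  217/460*1/12 + 24/115*1/12 + 89/460*1/4 + 29/230*1/6 = 29/230 = pi_s_4  (ok)

Answer: 217/460 24/115 89/460 29/230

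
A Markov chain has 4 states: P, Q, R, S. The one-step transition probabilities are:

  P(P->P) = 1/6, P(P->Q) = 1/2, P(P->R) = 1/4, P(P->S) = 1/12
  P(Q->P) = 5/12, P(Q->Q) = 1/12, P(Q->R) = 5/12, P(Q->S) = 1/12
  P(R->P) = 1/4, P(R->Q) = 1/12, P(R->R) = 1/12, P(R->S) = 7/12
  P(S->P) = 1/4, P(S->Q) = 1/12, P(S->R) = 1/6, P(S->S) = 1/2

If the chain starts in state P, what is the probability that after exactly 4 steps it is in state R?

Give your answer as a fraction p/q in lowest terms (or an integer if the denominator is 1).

Computing P^4 by repeated multiplication:
P^1 =
  P: [1/6, 1/2, 1/4, 1/12]
  Q: [5/12, 1/12, 5/12, 1/12]
  R: [1/4, 1/12, 1/12, 7/12]
  S: [1/4, 1/12, 1/6, 1/2]
P^2 =
  P: [23/72, 11/72, 41/144, 35/144]
  Q: [11/48, 37/144, 3/16, 47/144]
  R: [35/144, 3/16, 29/144, 53/144]
  S: [35/144, 3/16, 7/36, 3/8]
P^3 =
  P: [215/864, 187/864, 359/1728, 565/1728]
  Q: [473/1728, 103/576, 15/64, 541/1728]
  R: [451/1728, 319/1728, 125/576, 583/1728]
  S: [451/1728, 319/1728, 47/216, 97/288]
P^4 =
  P: [917/3456, 1939/10368, 4649/20736, 6707/20736]
  Q: [5329/20736, 4093/20736, 4451/20736, 6863/20736]
  R: [5371/20736, 3983/20736, 4489/20736, 6893/20736]
  S: [5371/20736, 3983/20736, 187/864, 383/1152]

(P^4)[P -> R] = 4649/20736

Answer: 4649/20736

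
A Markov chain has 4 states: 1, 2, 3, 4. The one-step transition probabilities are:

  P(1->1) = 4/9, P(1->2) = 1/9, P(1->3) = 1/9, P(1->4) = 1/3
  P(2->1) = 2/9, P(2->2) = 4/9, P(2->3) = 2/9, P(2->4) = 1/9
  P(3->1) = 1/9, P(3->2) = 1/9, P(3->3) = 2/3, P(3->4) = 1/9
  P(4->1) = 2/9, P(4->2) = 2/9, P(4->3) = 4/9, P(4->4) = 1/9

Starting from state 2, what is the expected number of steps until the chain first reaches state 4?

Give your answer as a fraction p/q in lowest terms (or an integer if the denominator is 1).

Let h_i = expected steps to first reach 4 from state i.
Boundary: h_4 = 0.
First-step equations for the other states:
  h_1 = 1 + 4/9*h_1 + 1/9*h_2 + 1/9*h_3 + 1/3*h_4
  h_2 = 1 + 2/9*h_1 + 4/9*h_2 + 2/9*h_3 + 1/9*h_4
  h_3 = 1 + 1/9*h_1 + 1/9*h_2 + 2/3*h_3 + 1/9*h_4

Substituting h_4 = 0 and rearranging gives the linear system (I - Q) h = 1:
  [5/9, -1/9, -1/9] . (h_1, h_2, h_3) = 1
  [-2/9, 5/9, -2/9] . (h_1, h_2, h_3) = 1
  [-1/9, -1/9, 1/3] . (h_1, h_2, h_3) = 1

Solving yields:
  h_1 = 108/25
  h_2 = 153/25
  h_3 = 162/25

Starting state is 2, so the expected hitting time is h_2 = 153/25.

Answer: 153/25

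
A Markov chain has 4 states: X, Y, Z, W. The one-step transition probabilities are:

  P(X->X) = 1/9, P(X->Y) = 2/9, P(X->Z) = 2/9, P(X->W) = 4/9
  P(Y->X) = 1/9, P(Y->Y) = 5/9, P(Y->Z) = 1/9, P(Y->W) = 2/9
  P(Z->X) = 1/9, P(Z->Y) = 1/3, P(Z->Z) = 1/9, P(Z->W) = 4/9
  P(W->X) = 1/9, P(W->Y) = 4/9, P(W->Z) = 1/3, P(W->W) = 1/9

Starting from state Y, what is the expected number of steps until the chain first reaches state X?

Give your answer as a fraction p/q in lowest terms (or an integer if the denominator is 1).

Let h_i = expected steps to first reach X from state i.
Boundary: h_X = 0.
First-step equations for the other states:
  h_Y = 1 + 1/9*h_X + 5/9*h_Y + 1/9*h_Z + 2/9*h_W
  h_Z = 1 + 1/9*h_X + 1/3*h_Y + 1/9*h_Z + 4/9*h_W
  h_W = 1 + 1/9*h_X + 4/9*h_Y + 1/3*h_Z + 1/9*h_W

Substituting h_X = 0 and rearranging gives the linear system (I - Q) h = 1:
  [4/9, -1/9, -2/9] . (h_Y, h_Z, h_W) = 1
  [-1/3, 8/9, -4/9] . (h_Y, h_Z, h_W) = 1
  [-4/9, -1/3, 8/9] . (h_Y, h_Z, h_W) = 1

Solving yields:
  h_Y = 9
  h_Z = 9
  h_W = 9

Starting state is Y, so the expected hitting time is h_Y = 9.

Answer: 9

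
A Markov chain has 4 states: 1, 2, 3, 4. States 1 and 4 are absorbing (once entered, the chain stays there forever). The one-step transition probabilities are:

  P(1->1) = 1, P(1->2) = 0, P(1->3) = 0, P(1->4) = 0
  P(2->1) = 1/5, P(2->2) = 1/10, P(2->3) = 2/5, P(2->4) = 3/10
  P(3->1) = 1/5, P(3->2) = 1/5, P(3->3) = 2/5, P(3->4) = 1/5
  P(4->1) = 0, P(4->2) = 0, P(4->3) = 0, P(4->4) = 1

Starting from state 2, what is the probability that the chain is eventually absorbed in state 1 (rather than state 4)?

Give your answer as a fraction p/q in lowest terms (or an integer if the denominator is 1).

Let a_i = P(absorbed in 1 | start in state i).
Boundary conditions: a_1 = 1, a_4 = 0.
For each transient state i, a_i = sum_j P(i->j) * a_j:
  a_2 = 1/5*a_1 + 1/10*a_2 + 2/5*a_3 + 3/10*a_4
  a_3 = 1/5*a_1 + 1/5*a_2 + 2/5*a_3 + 1/5*a_4

Substituting a_1 = 1 and a_4 = 0, rearrange to (I - Q) a = r where r[i] = P(i -> 1):
  [9/10, -2/5] . (a_2, a_3) = 1/5
  [-1/5, 3/5] . (a_2, a_3) = 1/5

Solving yields:
  a_2 = 10/23
  a_3 = 11/23

Starting state is 2, so the absorption probability is a_2 = 10/23.

Answer: 10/23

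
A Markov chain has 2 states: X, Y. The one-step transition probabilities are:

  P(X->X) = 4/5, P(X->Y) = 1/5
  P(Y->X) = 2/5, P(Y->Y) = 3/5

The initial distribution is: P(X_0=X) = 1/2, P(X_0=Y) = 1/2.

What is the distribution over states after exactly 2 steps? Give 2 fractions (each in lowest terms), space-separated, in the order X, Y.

Answer: 16/25 9/25

Derivation:
Propagating the distribution step by step (d_{t+1} = d_t * P):
d_0 = (X=1/2, Y=1/2)
  d_1[X] = 1/2*4/5 + 1/2*2/5 = 3/5
  d_1[Y] = 1/2*1/5 + 1/2*3/5 = 2/5
d_1 = (X=3/5, Y=2/5)
  d_2[X] = 3/5*4/5 + 2/5*2/5 = 16/25
  d_2[Y] = 3/5*1/5 + 2/5*3/5 = 9/25
d_2 = (X=16/25, Y=9/25)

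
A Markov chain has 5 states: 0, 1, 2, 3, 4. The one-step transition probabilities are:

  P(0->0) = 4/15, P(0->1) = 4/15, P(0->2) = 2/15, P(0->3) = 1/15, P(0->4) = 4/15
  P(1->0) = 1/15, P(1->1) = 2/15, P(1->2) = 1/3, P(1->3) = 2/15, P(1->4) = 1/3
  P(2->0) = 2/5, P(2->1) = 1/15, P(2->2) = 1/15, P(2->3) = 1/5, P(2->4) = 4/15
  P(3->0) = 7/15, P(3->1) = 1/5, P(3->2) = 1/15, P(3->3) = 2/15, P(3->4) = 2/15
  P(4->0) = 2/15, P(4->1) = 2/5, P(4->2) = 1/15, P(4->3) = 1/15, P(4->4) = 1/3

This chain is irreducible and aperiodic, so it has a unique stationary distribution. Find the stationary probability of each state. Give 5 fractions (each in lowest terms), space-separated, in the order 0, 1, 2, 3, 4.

Answer: 12291/55348 3281/13837 8009/55348 6035/55348 15889/55348

Derivation:
The stationary distribution satisfies pi = pi * P, i.e.:
  pi_0 = 4/15*pi_0 + 1/15*pi_1 + 2/5*pi_2 + 7/15*pi_3 + 2/15*pi_4
  pi_1 = 4/15*pi_0 + 2/15*pi_1 + 1/15*pi_2 + 1/5*pi_3 + 2/5*pi_4
  pi_2 = 2/15*pi_0 + 1/3*pi_1 + 1/15*pi_2 + 1/15*pi_3 + 1/15*pi_4
  pi_3 = 1/15*pi_0 + 2/15*pi_1 + 1/5*pi_2 + 2/15*pi_3 + 1/15*pi_4
  pi_4 = 4/15*pi_0 + 1/3*pi_1 + 4/15*pi_2 + 2/15*pi_3 + 1/3*pi_4
with normalization: pi_0 + pi_1 + pi_2 + pi_3 + pi_4 = 1.

Using the first 4 balance equations plus normalization, the linear system A*pi = b is:
  [-11/15, 1/15, 2/5, 7/15, 2/15] . pi = 0
  [4/15, -13/15, 1/15, 1/5, 2/5] . pi = 0
  [2/15, 1/3, -14/15, 1/15, 1/15] . pi = 0
  [1/15, 2/15, 1/5, -13/15, 1/15] . pi = 0
  [1, 1, 1, 1, 1] . pi = 1

Solving yields:
  pi_0 = 12291/55348
  pi_1 = 3281/13837
  pi_2 = 8009/55348
  pi_3 = 6035/55348
  pi_4 = 15889/55348

Verification (pi * P):
  12291/55348*4/15 + 3281/13837*1/15 + 8009/55348*2/5 + 6035/55348*7/15 + 15889/55348*2/15 = 12291/55348 = pi_0  (ok)
  12291/55348*4/15 + 3281/13837*2/15 + 8009/55348*1/15 + 6035/55348*1/5 + 15889/55348*2/5 = 3281/13837 = pi_1  (ok)
  12291/55348*2/15 + 3281/13837*1/3 + 8009/55348*1/15 + 6035/55348*1/15 + 15889/55348*1/15 = 8009/55348 = pi_2  (ok)
  12291/55348*1/15 + 3281/13837*2/15 + 8009/55348*1/5 + 6035/55348*2/15 + 15889/55348*1/15 = 6035/55348 = pi_3  (ok)
  12291/55348*4/15 + 3281/13837*1/3 + 8009/55348*4/15 + 6035/55348*2/15 + 15889/55348*1/3 = 15889/55348 = pi_4  (ok)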